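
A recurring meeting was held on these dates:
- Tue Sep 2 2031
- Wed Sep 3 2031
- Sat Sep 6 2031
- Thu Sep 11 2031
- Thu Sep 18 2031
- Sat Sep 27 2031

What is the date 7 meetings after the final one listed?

Sat Jan 24 2032

Gaps: 1, 3, 5, 7, 9 days — each gap is 2 larger than the previous one.
Next gap: 11 days. Sat Sep 27 2031 + 11 days = Wed Oct 8 2031.
Next gap: 13 days. Wed Oct 8 2031 + 13 days = Tue Oct 21 2031.
Next gap: 15 days. Tue Oct 21 2031 + 15 days = Wed Nov 5 2031.
Next gap: 17 days. Wed Nov 5 2031 + 17 days = Sat Nov 22 2031.
Next gap: 19 days. Sat Nov 22 2031 + 19 days = Thu Dec 11 2031.
Next gap: 21 days. Thu Dec 11 2031 + 21 days = Thu Jan 1 2032.
Next gap: 23 days. Thu Jan 1 2032 + 23 days = Sat Jan 24 2032.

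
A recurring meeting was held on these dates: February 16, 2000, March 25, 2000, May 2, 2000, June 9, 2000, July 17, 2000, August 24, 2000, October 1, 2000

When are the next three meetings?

Every event comes 38 days after the last (38, 38, 38, 38, 38, 38).
October 1, 2000 + 38 days = November 8, 2000.
November 8, 2000 + 38 days = December 16, 2000.
December 16, 2000 + 38 days = January 23, 2001.

November 8, 2000; December 16, 2000; January 23, 2001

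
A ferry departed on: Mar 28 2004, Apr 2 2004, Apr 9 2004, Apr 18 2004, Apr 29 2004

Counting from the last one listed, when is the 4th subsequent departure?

The spacing grows by 2 each time: 5, 7, 9, 11 days.
Next gap: 13 days. Apr 29 2004 + 13 days = May 12 2004.
Next gap: 15 days. May 12 2004 + 15 days = May 27 2004.
Next gap: 17 days. May 27 2004 + 17 days = Jun 13 2004.
Next gap: 19 days. Jun 13 2004 + 19 days = Jul 2 2004.

Jul 2 2004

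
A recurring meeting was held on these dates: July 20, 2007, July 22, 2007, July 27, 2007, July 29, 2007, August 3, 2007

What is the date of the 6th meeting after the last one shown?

The gap pattern 2, 5, 2, 5 repeats every 2 events.
These are the Fridays and Sundays of each week.
Next Sunday: August 5, 2007.
The following Friday is August 10, 2007.
Next Sunday: August 12, 2007.
Next Friday: August 17, 2007.
Next Sunday: August 19, 2007.
Next Friday: August 24, 2007.

August 24, 2007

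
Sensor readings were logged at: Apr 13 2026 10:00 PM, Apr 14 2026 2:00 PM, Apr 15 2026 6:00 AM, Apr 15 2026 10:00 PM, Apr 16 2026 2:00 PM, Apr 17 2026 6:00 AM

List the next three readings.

Spacing: 16, 16, 16, 16, 16 h — constant 16 h.
Apr 17 2026 6:00 AM + 16 h = Apr 17 2026 10:00 PM.
Apr 17 2026 10:00 PM + 16 h = Apr 18 2026 2:00 PM.
Apr 18 2026 2:00 PM + 16 h = Apr 19 2026 6:00 AM.

Apr 17 2026 10:00 PM, Apr 18 2026 2:00 PM, Apr 19 2026 6:00 AM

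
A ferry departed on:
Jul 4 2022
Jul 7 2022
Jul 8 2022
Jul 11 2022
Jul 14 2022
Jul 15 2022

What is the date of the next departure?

Jul 18 2022

Every event lands on a Monday or Thursday or Friday (gaps cycle 3, 1, 3, 3, 1).
So the schedule is: every Monday, Thursday and Friday.
Next Monday: Jul 18 2022.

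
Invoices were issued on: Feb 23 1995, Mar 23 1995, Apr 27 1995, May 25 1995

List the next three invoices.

These are Thursdays at 28- or 35-day spacing (28, 35, 28).
The pattern: 4th Thursday of the month.
4th Thursday of June 1995: Jun 22 1995.
4th Thursday of July 1995: Jul 27 1995.
August 1995 — 4th Thursday is Aug 24 1995.

Jun 22 1995, Jul 27 1995, Aug 24 1995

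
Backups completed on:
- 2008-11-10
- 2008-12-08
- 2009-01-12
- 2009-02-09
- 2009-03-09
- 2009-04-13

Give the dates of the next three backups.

2009-05-11, 2009-06-08, 2009-07-13

Gaps: 28, 35, 28, 28, 35 days — a mix of 28 and 35. Every date is a Monday.
Each is the 2nd Monday of its month.
2nd Monday of May 2009: 2009-05-11.
June 2009 — 2nd Monday is 2009-06-08.
2nd Monday of July 2009: 2009-07-13.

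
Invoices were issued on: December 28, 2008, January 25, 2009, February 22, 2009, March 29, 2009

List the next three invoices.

April 26, 2009; May 31, 2009; June 28, 2009

All Sundays; the gaps (28, 28, 35) vary with month length.
This is the last Sunday of each month.
Last Sunday of April 2009: April 26, 2009.
May 2009 ends with Sunday May 31, 2009.
June 2009 ends with Sunday June 28, 2009.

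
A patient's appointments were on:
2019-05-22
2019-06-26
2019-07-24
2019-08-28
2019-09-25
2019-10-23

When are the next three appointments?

2019-11-27, 2019-12-25, 2020-01-22

All dates are Wednesdays, 35, 28, 35, 28, 28 days apart.
Specifically, the 4th Wednesday of each month.
November 2019 — 4th Wednesday is 2019-11-27.
4th Wednesday of December 2019: 2019-12-25.
January 2020 — 4th Wednesday is 2020-01-22.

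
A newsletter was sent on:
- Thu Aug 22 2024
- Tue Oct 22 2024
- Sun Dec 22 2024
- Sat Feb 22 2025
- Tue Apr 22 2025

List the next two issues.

Each date is the 22nd; the gaps (61, 61, 62, 59) track the month lengths.
The rule is the 22nd of every 2 months.
Next: June 2025 → Sun Jun 22 2025.
Next: August 2025 → Fri Aug 22 2025.

Sun Jun 22 2025, Fri Aug 22 2025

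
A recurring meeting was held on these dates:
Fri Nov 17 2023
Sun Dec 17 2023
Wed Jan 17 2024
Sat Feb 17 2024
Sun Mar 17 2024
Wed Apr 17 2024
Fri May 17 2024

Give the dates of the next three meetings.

Mon Jun 17 2024, Wed Jul 17 2024, Sat Aug 17 2024

Gaps: 30, 31, 31, 29, 31, 30 days — not constant. Every event is on the 17th of the month.
Pattern: the 17th of each month.
Next: June 2024 → Mon Jun 17 2024.
July 2024: Wed Jul 17 2024.
August 2024: Sat Aug 17 2024.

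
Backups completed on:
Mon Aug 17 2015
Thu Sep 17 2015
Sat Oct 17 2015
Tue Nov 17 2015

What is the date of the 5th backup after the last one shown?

Sun Apr 17 2016

Each date is the 17th; the gaps (31, 30, 31) track the month lengths.
The rule is the 17th of each month.
Next: December 2015 → Thu Dec 17 2015.
Next: January 2016 → Sun Jan 17 2016.
February 2016: Wed Feb 17 2016.
March 2016: Thu Mar 17 2016.
April 2016: Sun Apr 17 2016.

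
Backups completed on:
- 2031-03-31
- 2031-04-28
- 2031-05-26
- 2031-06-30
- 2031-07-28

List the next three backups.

2031-08-25, 2031-09-29, 2031-10-27

Every date is a Monday; gaps 28, 28, 35, 28 days.
Each is the last Monday of its month (at least one falls on the 29th or later, ruling out '4th Monday').
August 2031 ends with Monday 2031-08-25.
Last Monday of September 2031: 2031-09-29.
October 2031 ends with Monday 2031-10-27.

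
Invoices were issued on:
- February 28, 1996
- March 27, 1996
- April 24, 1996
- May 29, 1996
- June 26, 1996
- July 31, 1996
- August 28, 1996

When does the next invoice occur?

September 25, 1996

All Wednesdays; the gaps (28, 28, 35, 28, 35, 28) vary with month length.
This is the last Wednesday of each month.
September 1996 ends with Wednesday September 25, 1996.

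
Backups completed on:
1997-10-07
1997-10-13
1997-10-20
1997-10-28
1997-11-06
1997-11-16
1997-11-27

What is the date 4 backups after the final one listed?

1998-01-20

Intervals are 6, 7, 8, 9, 10, 11 days — an arithmetic progression with common difference 1.
Next gap: 12 days. 1997-11-27 + 12 days = 1997-12-09.
Next gap: 13 days. 1997-12-09 + 13 days = 1997-12-22.
Next gap: 14 days. 1997-12-22 + 14 days = 1998-01-05.
Next gap: 15 days. 1998-01-05 + 15 days = 1998-01-20.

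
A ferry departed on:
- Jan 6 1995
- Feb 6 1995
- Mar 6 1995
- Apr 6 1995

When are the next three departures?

Gaps: 31, 28, 31 days — not constant. Every event is on the 6th of the month.
Pattern: the 6th of each month.
Next: May 1995 → May 6 1995.
June 1995: Jun 6 1995.
Next: July 1995 → Jul 6 1995.

May 6 1995, Jun 6 1995, Jul 6 1995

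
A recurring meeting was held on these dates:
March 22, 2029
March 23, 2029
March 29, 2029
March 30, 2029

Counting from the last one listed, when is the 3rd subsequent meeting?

April 12, 2029

The gap pattern 1, 6, 1 repeats every 2 events.
These are the Thursdays and Fridays of each week.
The following Thursday is April 5, 2029.
Next Friday: April 6, 2029.
The following Thursday is April 12, 2029.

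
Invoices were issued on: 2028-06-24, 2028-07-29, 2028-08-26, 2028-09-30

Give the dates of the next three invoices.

2028-10-28, 2028-11-25, 2028-12-30

Every date is a Saturday; gaps 35, 28, 35 days.
Each is the last Saturday of its month (at least one falls on the 29th or later, ruling out '4th Saturday').
Last Saturday of October 2028: 2028-10-28.
Last Saturday of November 2028: 2028-11-25.
Last Saturday of December 2028: 2028-12-30.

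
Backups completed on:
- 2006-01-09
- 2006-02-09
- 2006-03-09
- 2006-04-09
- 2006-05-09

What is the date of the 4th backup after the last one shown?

The day-of-month is always 9 (31, 28, 31, 30 days between events).
So this recurs on the 9th of each month.
Next: June 2006 → 2006-06-09.
Next: July 2006 → 2006-07-09.
August 2006: 2006-08-09.
Next: September 2006 → 2006-09-09.

2006-09-09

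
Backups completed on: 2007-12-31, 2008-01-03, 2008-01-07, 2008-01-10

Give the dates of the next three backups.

2008-01-14, 2008-01-17, 2008-01-21

Every event lands on a Monday or Thursday (gaps cycle 3, 4, 3).
So the schedule is: every Monday and Thursday.
Next Monday: 2008-01-14.
The following Thursday is 2008-01-17.
Next Monday: 2008-01-21.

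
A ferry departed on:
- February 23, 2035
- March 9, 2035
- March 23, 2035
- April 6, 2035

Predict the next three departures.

April 20, 2035; May 4, 2035; May 18, 2035

Every event comes 14 days after the last (14, 14, 14).
April 6, 2035 + 14 days = April 20, 2035.
April 20, 2035 + 14 days = May 4, 2035.
May 4, 2035 + 14 days = May 18, 2035.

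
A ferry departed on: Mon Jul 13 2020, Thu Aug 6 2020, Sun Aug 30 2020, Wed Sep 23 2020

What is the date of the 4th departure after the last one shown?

Mon Dec 28 2020

The spacing is 24, 24, 24 days — always 24 days.
Wed Sep 23 2020 + 24 days = Sat Oct 17 2020.
Sat Oct 17 2020 + 24 days = Tue Nov 10 2020.
Tue Nov 10 2020 + 24 days = Fri Dec 4 2020.
Fri Dec 4 2020 + 24 days = Mon Dec 28 2020.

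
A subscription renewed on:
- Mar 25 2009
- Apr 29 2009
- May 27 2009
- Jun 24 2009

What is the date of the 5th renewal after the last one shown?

These are Wednesdays with 35, 28, 28-day gaps.
Each is the final Wednesday of its month — Apr 29 2009 is past the 28th, so '4th Wednesday' doesn't fit.
Last Wednesday of July 2009: Jul 29 2009.
Last Wednesday of August 2009: Aug 26 2009.
Last Wednesday of September 2009: Sep 30 2009.
Last Wednesday of October 2009: Oct 28 2009.
November 2009 ends with Wednesday Nov 25 2009.

Nov 25 2009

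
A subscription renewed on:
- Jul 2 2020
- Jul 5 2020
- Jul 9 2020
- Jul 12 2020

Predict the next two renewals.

Every event lands on a Thursday or Sunday (gaps cycle 3, 4, 3).
So the schedule is: every Thursday and Sunday.
The following Thursday is Jul 16 2020.
The following Sunday is Jul 19 2020.

Jul 16 2020, Jul 19 2020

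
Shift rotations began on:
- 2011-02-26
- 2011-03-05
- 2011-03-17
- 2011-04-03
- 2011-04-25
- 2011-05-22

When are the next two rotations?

Gaps: 7, 12, 17, 22, 27 days — each gap is 5 larger than the previous one.
Next gap: 32 days. 2011-05-22 + 32 days = 2011-06-23.
Next gap: 37 days. 2011-06-23 + 37 days = 2011-07-30.

2011-06-23, 2011-07-30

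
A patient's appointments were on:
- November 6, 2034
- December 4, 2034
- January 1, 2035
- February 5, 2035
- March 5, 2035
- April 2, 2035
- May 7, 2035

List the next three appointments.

Gaps: 28, 28, 35, 28, 28, 35 days — a mix of 28 and 35. Every date is a Monday.
Each is the 1st Monday of its month.
1st Monday of June 2035: June 4, 2035.
1st Monday of July 2035: July 2, 2035.
1st Monday of August 2035: August 6, 2035.

June 4, 2035; July 2, 2035; August 6, 2035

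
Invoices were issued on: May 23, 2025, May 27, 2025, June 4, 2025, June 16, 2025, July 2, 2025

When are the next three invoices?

Intervals are 4, 8, 12, 16 days — an arithmetic progression with common difference 4.
Next gap: 20 days. July 2, 2025 + 20 days = July 22, 2025.
Next gap: 24 days. July 22, 2025 + 24 days = August 15, 2025.
Next gap: 28 days. August 15, 2025 + 28 days = September 12, 2025.

July 22, 2025; August 15, 2025; September 12, 2025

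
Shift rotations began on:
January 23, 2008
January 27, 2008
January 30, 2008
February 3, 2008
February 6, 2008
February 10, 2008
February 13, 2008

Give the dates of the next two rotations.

February 17, 2008; February 20, 2008

Gaps: 4, 3, 4, 3, 4, 3 days — not constant, but cyclic with period 2.
The events fall on every Wednesday and Sunday.
Next Sunday: February 17, 2008.
The following Wednesday is February 20, 2008.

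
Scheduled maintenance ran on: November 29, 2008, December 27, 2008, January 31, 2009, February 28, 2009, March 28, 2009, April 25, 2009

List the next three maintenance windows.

These are Saturdays with 28, 35, 28, 28, 28-day gaps.
Each is the final Saturday of its month — November 29, 2008 is past the 28th, so '4th Saturday' doesn't fit.
May 2009 ends with Saturday May 30, 2009.
June 2009 ends with Saturday June 27, 2009.
Last Saturday of July 2009: July 25, 2009.

May 30, 2009; June 27, 2009; July 25, 2009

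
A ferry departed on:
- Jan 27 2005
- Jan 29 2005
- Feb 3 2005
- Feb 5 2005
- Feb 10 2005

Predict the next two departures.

The gap pattern 2, 5, 2, 5 repeats every 2 events.
These are the Thursdays and Saturdays of each week.
The following Saturday is Feb 12 2005.
Next Thursday: Feb 17 2005.

Feb 12 2005, Feb 17 2005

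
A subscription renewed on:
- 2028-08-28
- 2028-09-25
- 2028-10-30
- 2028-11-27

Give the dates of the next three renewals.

2028-12-25, 2029-01-29, 2029-02-26

These are Mondays with 28, 35, 28-day gaps.
Each is the final Monday of its month — 2028-10-30 is past the 28th, so '4th Monday' doesn't fit.
December 2028 ends with Monday 2028-12-25.
January 2029 ends with Monday 2029-01-29.
Last Monday of February 2029: 2029-02-26.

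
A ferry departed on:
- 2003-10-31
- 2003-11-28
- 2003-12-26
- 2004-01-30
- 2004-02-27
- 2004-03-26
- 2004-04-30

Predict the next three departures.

Every date is a Friday; gaps 28, 28, 35, 28, 28, 35 days.
Each is the last Friday of its month (at least one falls on the 29th or later, ruling out '4th Friday').
May 2004 ends with Friday 2004-05-28.
June 2004 ends with Friday 2004-06-25.
Last Friday of July 2004: 2004-07-30.

2004-05-28, 2004-06-25, 2004-07-30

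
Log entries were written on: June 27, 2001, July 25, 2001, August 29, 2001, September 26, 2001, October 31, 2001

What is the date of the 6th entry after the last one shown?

Every date is a Wednesday; gaps 28, 35, 28, 35 days.
Each is the last Wednesday of its month (at least one falls on the 29th or later, ruling out '4th Wednesday').
November 2001 ends with Wednesday November 28, 2001.
December 2001 ends with Wednesday December 26, 2001.
Last Wednesday of January 2002: January 30, 2002.
February 2002 ends with Wednesday February 27, 2002.
March 2002 ends with Wednesday March 27, 2002.
Last Wednesday of April 2002: April 24, 2002.

April 24, 2002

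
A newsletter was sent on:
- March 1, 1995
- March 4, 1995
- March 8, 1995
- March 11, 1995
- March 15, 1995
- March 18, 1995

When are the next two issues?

March 22, 1995; March 25, 1995

Gaps: 3, 4, 3, 4, 3 days — not constant, but cyclic with period 2.
The events fall on every Wednesday and Saturday.
The following Wednesday is March 22, 1995.
The following Saturday is March 25, 1995.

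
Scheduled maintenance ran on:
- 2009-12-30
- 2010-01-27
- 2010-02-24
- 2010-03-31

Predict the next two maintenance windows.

2010-04-28, 2010-05-26

Every date is a Wednesday; gaps 28, 28, 35 days.
Each is the last Wednesday of its month (at least one falls on the 29th or later, ruling out '4th Wednesday').
April 2010 ends with Wednesday 2010-04-28.
May 2010 ends with Wednesday 2010-05-26.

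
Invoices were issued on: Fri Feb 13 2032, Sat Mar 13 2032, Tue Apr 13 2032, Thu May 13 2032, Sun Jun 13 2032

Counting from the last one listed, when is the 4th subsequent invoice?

Each date is the 13th; the gaps (29, 31, 30, 31) track the month lengths.
The rule is the 13th of each month.
July 2032: Tue Jul 13 2032.
August 2032: Fri Aug 13 2032.
September 2032: Mon Sep 13 2032.
Next: October 2032 → Wed Oct 13 2032.

Wed Oct 13 2032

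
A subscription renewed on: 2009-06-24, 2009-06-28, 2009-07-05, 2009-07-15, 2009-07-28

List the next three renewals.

2009-08-13, 2009-09-01, 2009-09-23

Gaps: 4, 7, 10, 13 days — each gap is 3 larger than the previous one.
Next gap: 16 days. 2009-07-28 + 16 days = 2009-08-13.
Next gap: 19 days. 2009-08-13 + 19 days = 2009-09-01.
Next gap: 22 days. 2009-09-01 + 22 days = 2009-09-23.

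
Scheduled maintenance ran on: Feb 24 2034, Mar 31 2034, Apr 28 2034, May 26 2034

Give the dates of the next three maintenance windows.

Jun 30 2034, Jul 28 2034, Aug 25 2034

All Fridays; the gaps (35, 28, 28) vary with month length.
This is the last Friday of each month.
Last Friday of June 2034: Jun 30 2034.
Last Friday of July 2034: Jul 28 2034.
Last Friday of August 2034: Aug 25 2034.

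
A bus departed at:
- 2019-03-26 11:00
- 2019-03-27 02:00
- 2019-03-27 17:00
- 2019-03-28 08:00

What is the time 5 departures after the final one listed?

Spacing: 15, 15, 15 h — constant 15 h.
2019-03-28 08:00 + 15 h = 2019-03-28 23:00.
2019-03-28 23:00 + 15 h = 2019-03-29 14:00.
2019-03-29 14:00 + 15 h = 2019-03-30 05:00.
2019-03-30 05:00 + 15 h = 2019-03-30 20:00.
2019-03-30 20:00 + 15 h = 2019-03-31 11:00.

2019-03-31 11:00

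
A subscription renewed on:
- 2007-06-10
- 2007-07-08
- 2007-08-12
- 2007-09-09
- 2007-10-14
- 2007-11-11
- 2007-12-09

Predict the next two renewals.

2008-01-13, 2008-02-10

These are Sundays at 28- or 35-day spacing (28, 35, 28, 35, 28, 28).
The pattern: 2nd Sunday of the month.
2nd Sunday of January 2008: 2008-01-13.
February 2008 — 2nd Sunday is 2008-02-10.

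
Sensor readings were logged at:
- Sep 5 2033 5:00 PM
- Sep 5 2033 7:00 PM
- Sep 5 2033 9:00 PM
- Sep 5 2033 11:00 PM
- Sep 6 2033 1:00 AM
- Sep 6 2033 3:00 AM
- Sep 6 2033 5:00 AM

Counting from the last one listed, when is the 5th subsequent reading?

Sep 6 2033 3:00 PM

Gaps: 2, 2, 2, 2, 2, 2 hours — each event is 2 hours after the previous one.
Sep 6 2033 5:00 AM + 2 h = Sep 6 2033 7:00 AM.
Sep 6 2033 7:00 AM + 2 h = Sep 6 2033 9:00 AM.
Sep 6 2033 9:00 AM + 2 h = Sep 6 2033 11:00 AM.
Sep 6 2033 11:00 AM + 2 h = Sep 6 2033 1:00 PM.
Sep 6 2033 1:00 PM + 2 h = Sep 6 2033 3:00 PM.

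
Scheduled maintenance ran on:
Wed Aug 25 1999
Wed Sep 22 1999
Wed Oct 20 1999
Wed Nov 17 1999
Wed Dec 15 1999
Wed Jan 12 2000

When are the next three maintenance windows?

Wed Feb 9 2000, Wed Mar 8 2000, Wed Apr 5 2000

Every event comes 28 days after the last (28, 28, 28, 28, 28).
Wed Jan 12 2000 + 28 days = Wed Feb 9 2000.
Wed Feb 9 2000 + 28 days = Wed Mar 8 2000.
Wed Mar 8 2000 + 28 days = Wed Apr 5 2000.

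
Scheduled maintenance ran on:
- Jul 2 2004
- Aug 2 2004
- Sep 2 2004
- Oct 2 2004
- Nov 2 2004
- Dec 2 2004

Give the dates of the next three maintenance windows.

Each date is the 2nd; the gaps (31, 31, 30, 31, 30) track the month lengths.
The rule is the 2nd of each month.
Next: January 2005 → Jan 2 2005.
Next: February 2005 → Feb 2 2005.
Next: March 2005 → Mar 2 2005.

Jan 2 2005, Feb 2 2005, Mar 2 2005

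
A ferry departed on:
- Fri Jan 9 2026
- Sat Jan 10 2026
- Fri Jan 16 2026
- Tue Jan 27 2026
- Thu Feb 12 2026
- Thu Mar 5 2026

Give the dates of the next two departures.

Tue Mar 31 2026, Fri May 1 2026

Gaps: 1, 6, 11, 16, 21 days — each gap is 5 larger than the previous one.
Next gap: 26 days. Thu Mar 5 2026 + 26 days = Tue Mar 31 2026.
Next gap: 31 days. Tue Mar 31 2026 + 31 days = Fri May 1 2026.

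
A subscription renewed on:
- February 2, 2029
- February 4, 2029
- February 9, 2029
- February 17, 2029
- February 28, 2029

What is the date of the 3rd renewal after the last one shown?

Intervals are 2, 5, 8, 11 days — an arithmetic progression with common difference 3.
Next gap: 14 days. February 28, 2029 + 14 days = March 14, 2029.
Next gap: 17 days. March 14, 2029 + 17 days = March 31, 2029.
Next gap: 20 days. March 31, 2029 + 20 days = April 20, 2029.

April 20, 2029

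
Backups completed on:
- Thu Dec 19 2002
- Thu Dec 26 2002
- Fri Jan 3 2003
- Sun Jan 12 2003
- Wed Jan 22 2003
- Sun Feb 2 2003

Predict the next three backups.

Fri Feb 14 2003, Thu Feb 27 2003, Thu Mar 13 2003

Intervals are 7, 8, 9, 10, 11 days — an arithmetic progression with common difference 1.
Next gap: 12 days. Sun Feb 2 2003 + 12 days = Fri Feb 14 2003.
Next gap: 13 days. Fri Feb 14 2003 + 13 days = Thu Feb 27 2003.
Next gap: 14 days. Thu Feb 27 2003 + 14 days = Thu Mar 13 2003.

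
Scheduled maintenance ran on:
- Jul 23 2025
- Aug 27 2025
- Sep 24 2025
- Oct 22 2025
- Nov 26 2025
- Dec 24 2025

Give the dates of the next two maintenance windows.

Jan 28 2026, Feb 25 2026

Gaps: 35, 28, 28, 35, 28 days — a mix of 28 and 35. Every date is a Wednesday.
Each is the 4th Wednesday of its month.
January 2026 — 4th Wednesday is Jan 28 2026.
February 2026 — 4th Wednesday is Feb 25 2026.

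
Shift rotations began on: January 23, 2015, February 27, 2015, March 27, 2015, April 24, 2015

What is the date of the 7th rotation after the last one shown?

November 27, 2015

All dates are Fridays, 35, 28, 28 days apart.
Specifically, the 4th Friday of each month.
4th Friday of May 2015: May 22, 2015.
June 2015 — 4th Friday is June 26, 2015.
July 2015 — 4th Friday is July 24, 2015.
August 2015 — 4th Friday is August 28, 2015.
4th Friday of September 2015: September 25, 2015.
October 2015 — 4th Friday is October 23, 2015.
November 2015 — 4th Friday is November 27, 2015.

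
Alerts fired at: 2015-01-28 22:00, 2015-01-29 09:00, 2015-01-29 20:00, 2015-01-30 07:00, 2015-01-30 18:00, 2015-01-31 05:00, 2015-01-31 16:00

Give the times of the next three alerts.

2015-02-01 03:00, 2015-02-01 14:00, 2015-02-02 01:00

The interval is a steady 11 hours (11, 11, 11, 11, 11, 11).
2015-01-31 16:00 + 11 h = 2015-02-01 03:00.
2015-02-01 03:00 + 11 h = 2015-02-01 14:00.
2015-02-01 14:00 + 11 h = 2015-02-02 01:00.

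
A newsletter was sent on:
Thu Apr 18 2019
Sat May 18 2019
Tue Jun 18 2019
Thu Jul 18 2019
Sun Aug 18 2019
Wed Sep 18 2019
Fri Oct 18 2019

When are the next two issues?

Mon Nov 18 2019, Wed Dec 18 2019

Each date is the 18th; the gaps (30, 31, 30, 31, 31, 30) track the month lengths.
The rule is the 18th of each month.
November 2019: Mon Nov 18 2019.
December 2019: Wed Dec 18 2019.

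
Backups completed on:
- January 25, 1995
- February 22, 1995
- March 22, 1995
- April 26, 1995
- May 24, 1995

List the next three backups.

These are Wednesdays at 28- or 35-day spacing (28, 28, 35, 28).
The pattern: 4th Wednesday of the month.
June 1995 — 4th Wednesday is June 28, 1995.
4th Wednesday of July 1995: July 26, 1995.
4th Wednesday of August 1995: August 23, 1995.

June 28, 1995; July 26, 1995; August 23, 1995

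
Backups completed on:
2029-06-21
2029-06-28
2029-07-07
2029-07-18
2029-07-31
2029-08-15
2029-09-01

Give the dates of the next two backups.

2029-09-20, 2029-10-11

Intervals are 7, 9, 11, 13, 15, 17 days — an arithmetic progression with common difference 2.
Next gap: 19 days. 2029-09-01 + 19 days = 2029-09-20.
Next gap: 21 days. 2029-09-20 + 21 days = 2029-10-11.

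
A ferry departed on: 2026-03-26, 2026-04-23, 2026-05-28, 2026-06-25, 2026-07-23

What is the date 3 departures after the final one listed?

2026-10-22

All dates are Thursdays, 28, 35, 28, 28 days apart.
Specifically, the 4th Thursday of each month.
August 2026 — 4th Thursday is 2026-08-27.
4th Thursday of September 2026: 2026-09-24.
4th Thursday of October 2026: 2026-10-22.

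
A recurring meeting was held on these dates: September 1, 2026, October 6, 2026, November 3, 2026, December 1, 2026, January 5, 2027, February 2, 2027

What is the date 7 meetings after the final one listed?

September 7, 2027

These are Tuesdays at 28- or 35-day spacing (35, 28, 28, 35, 28).
The pattern: 1st Tuesday of the month.
March 2027 — 1st Tuesday is March 2, 2027.
April 2027 — 1st Tuesday is April 6, 2027.
1st Tuesday of May 2027: May 4, 2027.
1st Tuesday of June 2027: June 1, 2027.
1st Tuesday of July 2027: July 6, 2027.
1st Tuesday of August 2027: August 3, 2027.
1st Tuesday of September 2027: September 7, 2027.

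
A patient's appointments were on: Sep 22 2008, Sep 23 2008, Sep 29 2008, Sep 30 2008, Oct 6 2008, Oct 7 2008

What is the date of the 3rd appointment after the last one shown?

Gaps: 1, 6, 1, 6, 1 days — not constant, but cyclic with period 2.
The events fall on every Monday and Tuesday.
Next Monday: Oct 13 2008.
Next Tuesday: Oct 14 2008.
Next Monday: Oct 20 2008.

Oct 20 2008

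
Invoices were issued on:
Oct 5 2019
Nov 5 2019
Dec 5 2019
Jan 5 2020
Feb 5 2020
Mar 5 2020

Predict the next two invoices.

Gaps: 31, 30, 31, 31, 29 days — not constant. Every event is on the 5th of the month.
Pattern: the 5th of each month.
Next: April 2020 → Apr 5 2020.
May 2020: May 5 2020.

Apr 5 2020, May 5 2020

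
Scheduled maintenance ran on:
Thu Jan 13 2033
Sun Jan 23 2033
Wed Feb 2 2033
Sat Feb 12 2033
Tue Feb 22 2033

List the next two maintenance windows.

The spacing is 10, 10, 10, 10 days — always 10 days.
Tue Feb 22 2033 + 10 days = Fri Mar 4 2033.
Fri Mar 4 2033 + 10 days = Mon Mar 14 2033.

Fri Mar 4 2033, Mon Mar 14 2033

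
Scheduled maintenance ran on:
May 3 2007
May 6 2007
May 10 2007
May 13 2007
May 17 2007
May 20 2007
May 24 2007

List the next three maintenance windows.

Every event lands on a Thursday or Sunday (gaps cycle 3, 4, 3, 4, 3, 4).
So the schedule is: every Thursday and Sunday.
The following Sunday is May 27 2007.
Next Thursday: May 31 2007.
Next Sunday: Jun 3 2007.

May 27 2007, May 31 2007, Jun 3 2007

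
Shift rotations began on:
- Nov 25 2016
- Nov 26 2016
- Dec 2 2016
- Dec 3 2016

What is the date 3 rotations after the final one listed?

The gap pattern 1, 6, 1 repeats every 2 events.
These are the Fridays and Saturdays of each week.
The following Friday is Dec 9 2016.
The following Saturday is Dec 10 2016.
Next Friday: Dec 16 2016.

Dec 16 2016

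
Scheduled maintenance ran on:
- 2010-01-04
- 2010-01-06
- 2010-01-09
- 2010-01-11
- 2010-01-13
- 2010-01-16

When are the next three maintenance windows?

Gaps: 2, 3, 2, 2, 3 days — not constant, but cyclic with period 3.
The events fall on every Monday, Wednesday and Saturday.
Next Monday: 2010-01-18.
The following Wednesday is 2010-01-20.
Next Saturday: 2010-01-23.

2010-01-18, 2010-01-20, 2010-01-23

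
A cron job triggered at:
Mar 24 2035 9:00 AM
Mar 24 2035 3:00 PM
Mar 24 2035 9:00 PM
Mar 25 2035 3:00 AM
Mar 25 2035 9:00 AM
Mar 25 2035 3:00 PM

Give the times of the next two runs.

Spacing: 6, 6, 6, 6, 6 h — constant 6 h.
Mar 25 2035 3:00 PM + 6 h = Mar 25 2035 9:00 PM.
Mar 25 2035 9:00 PM + 6 h = Mar 26 2035 3:00 AM.

Mar 25 2035 9:00 PM, Mar 26 2035 3:00 AM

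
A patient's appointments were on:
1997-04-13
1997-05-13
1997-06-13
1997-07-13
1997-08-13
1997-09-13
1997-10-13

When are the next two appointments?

Gaps: 30, 31, 30, 31, 31, 30 days — not constant. Every event is on the 13th of the month.
Pattern: the 13th of each month.
Next: November 1997 → 1997-11-13.
December 1997: 1997-12-13.

1997-11-13, 1997-12-13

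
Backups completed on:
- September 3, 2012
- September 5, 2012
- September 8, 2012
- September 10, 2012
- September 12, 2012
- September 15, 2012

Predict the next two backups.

September 17, 2012; September 19, 2012

The gap pattern 2, 3, 2, 2, 3 repeats every 3 events.
These are the Mondays, Wednesdays and Saturdays of each week.
The following Monday is September 17, 2012.
Next Wednesday: September 19, 2012.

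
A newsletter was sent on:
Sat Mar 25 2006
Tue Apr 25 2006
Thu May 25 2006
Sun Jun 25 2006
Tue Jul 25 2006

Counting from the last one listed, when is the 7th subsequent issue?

Sun Feb 25 2007

Gaps: 31, 30, 31, 30 days — not constant. Every event is on the 25th of the month.
Pattern: the 25th of each month.
August 2006: Fri Aug 25 2006.
September 2006: Mon Sep 25 2006.
Next: October 2006 → Wed Oct 25 2006.
November 2006: Sat Nov 25 2006.
Next: December 2006 → Mon Dec 25 2006.
Next: January 2007 → Thu Jan 25 2007.
February 2007: Sun Feb 25 2007.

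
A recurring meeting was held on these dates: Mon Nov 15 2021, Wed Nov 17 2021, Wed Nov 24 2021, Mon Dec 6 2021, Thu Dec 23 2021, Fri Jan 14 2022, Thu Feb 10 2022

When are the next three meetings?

Mon Mar 14 2022, Wed Apr 20 2022, Wed Jun 1 2022

Gaps: 2, 7, 12, 17, 22, 27 days — each gap is 5 larger than the previous one.
Next gap: 32 days. Thu Feb 10 2022 + 32 days = Mon Mar 14 2022.
Next gap: 37 days. Mon Mar 14 2022 + 37 days = Wed Apr 20 2022.
Next gap: 42 days. Wed Apr 20 2022 + 42 days = Wed Jun 1 2022.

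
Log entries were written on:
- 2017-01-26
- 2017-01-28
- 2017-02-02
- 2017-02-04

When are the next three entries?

2017-02-09, 2017-02-11, 2017-02-16

The gap pattern 2, 5, 2 repeats every 2 events.
These are the Thursdays and Saturdays of each week.
Next Thursday: 2017-02-09.
Next Saturday: 2017-02-11.
Next Thursday: 2017-02-16.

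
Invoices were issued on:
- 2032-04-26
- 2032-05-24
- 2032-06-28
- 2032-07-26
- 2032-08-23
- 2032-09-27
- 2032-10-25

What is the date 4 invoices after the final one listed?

2033-02-28

These are Mondays at 28- or 35-day spacing (28, 35, 28, 28, 35, 28).
The pattern: 4th Monday of the month.
4th Monday of November 2032: 2032-11-22.
4th Monday of December 2032: 2032-12-27.
January 2033 — 4th Monday is 2033-01-24.
4th Monday of February 2033: 2033-02-28.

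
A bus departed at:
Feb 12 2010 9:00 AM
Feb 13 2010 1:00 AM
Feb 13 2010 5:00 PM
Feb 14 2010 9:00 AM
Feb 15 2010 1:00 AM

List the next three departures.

Gaps: 16, 16, 16, 16 hours — each event is 16 hours after the previous one.
Feb 15 2010 1:00 AM + 16 h = Feb 15 2010 5:00 PM.
Feb 15 2010 5:00 PM + 16 h = Feb 16 2010 9:00 AM.
Feb 16 2010 9:00 AM + 16 h = Feb 17 2010 1:00 AM.

Feb 15 2010 5:00 PM, Feb 16 2010 9:00 AM, Feb 17 2010 1:00 AM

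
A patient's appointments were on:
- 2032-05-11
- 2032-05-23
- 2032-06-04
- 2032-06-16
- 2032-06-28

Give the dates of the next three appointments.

Every event comes 12 days after the last (12, 12, 12, 12).
2032-06-28 + 12 days = 2032-07-10.
2032-07-10 + 12 days = 2032-07-22.
2032-07-22 + 12 days = 2032-08-03.

2032-07-10, 2032-07-22, 2032-08-03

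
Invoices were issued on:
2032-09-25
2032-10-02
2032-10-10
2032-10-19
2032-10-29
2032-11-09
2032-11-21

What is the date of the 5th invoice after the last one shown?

Intervals are 7, 8, 9, 10, 11, 12 days — an arithmetic progression with common difference 1.
Next gap: 13 days. 2032-11-21 + 13 days = 2032-12-04.
Next gap: 14 days. 2032-12-04 + 14 days = 2032-12-18.
Next gap: 15 days. 2032-12-18 + 15 days = 2033-01-02.
Next gap: 16 days. 2033-01-02 + 16 days = 2033-01-18.
Next gap: 17 days. 2033-01-18 + 17 days = 2033-02-04.

2033-02-04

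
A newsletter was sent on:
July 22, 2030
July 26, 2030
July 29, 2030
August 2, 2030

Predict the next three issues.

Gaps: 4, 3, 4 days — not constant, but cyclic with period 2.
The events fall on every Monday and Friday.
Next Monday: August 5, 2030.
Next Friday: August 9, 2030.
Next Monday: August 12, 2030.

August 5, 2030; August 9, 2030; August 12, 2030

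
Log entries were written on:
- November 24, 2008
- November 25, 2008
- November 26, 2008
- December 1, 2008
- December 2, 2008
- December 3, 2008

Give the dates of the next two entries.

December 8, 2008; December 9, 2008

Gaps: 1, 1, 5, 1, 1 days — not constant, but cyclic with period 3.
The events fall on every Monday, Tuesday and Wednesday.
The following Monday is December 8, 2008.
The following Tuesday is December 9, 2008.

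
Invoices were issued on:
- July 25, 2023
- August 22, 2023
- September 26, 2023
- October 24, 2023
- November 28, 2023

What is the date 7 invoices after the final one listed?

These are Tuesdays at 28- or 35-day spacing (28, 35, 28, 35).
The pattern: 4th Tuesday of the month.
4th Tuesday of December 2023: December 26, 2023.
4th Tuesday of January 2024: January 23, 2024.
4th Tuesday of February 2024: February 27, 2024.
4th Tuesday of March 2024: March 26, 2024.
4th Tuesday of April 2024: April 23, 2024.
May 2024 — 4th Tuesday is May 28, 2024.
4th Tuesday of June 2024: June 25, 2024.

June 25, 2024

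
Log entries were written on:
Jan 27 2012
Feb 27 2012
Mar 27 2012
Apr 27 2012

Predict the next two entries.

May 27 2012, Jun 27 2012

Each date is the 27th; the gaps (31, 29, 31) track the month lengths.
The rule is the 27th of each month.
May 2012: May 27 2012.
Next: June 2012 → Jun 27 2012.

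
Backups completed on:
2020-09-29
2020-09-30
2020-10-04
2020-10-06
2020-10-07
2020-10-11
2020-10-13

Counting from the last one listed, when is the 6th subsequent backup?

Every event lands on a Tuesday or Wednesday or Sunday (gaps cycle 1, 4, 2, 1, 4, 2).
So the schedule is: every Tuesday, Wednesday and Sunday.
The following Wednesday is 2020-10-14.
The following Sunday is 2020-10-18.
Next Tuesday: 2020-10-20.
The following Wednesday is 2020-10-21.
The following Sunday is 2020-10-25.
Next Tuesday: 2020-10-27.

2020-10-27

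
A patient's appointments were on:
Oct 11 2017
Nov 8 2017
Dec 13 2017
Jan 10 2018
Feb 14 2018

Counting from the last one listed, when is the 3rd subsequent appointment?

All dates are Wednesdays, 28, 35, 28, 35 days apart.
Specifically, the 2nd Wednesday of each month.
March 2018 — 2nd Wednesday is Mar 14 2018.
April 2018 — 2nd Wednesday is Apr 11 2018.
May 2018 — 2nd Wednesday is May 9 2018.

May 9 2018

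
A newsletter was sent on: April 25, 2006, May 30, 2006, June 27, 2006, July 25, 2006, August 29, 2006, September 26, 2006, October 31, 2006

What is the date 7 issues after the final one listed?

Every date is a Tuesday; gaps 35, 28, 28, 35, 28, 35 days.
Each is the last Tuesday of its month (at least one falls on the 29th or later, ruling out '4th Tuesday').
Last Tuesday of November 2006: November 28, 2006.
December 2006 ends with Tuesday December 26, 2006.
Last Tuesday of January 2007: January 30, 2007.
February 2007 ends with Tuesday February 27, 2007.
March 2007 ends with Tuesday March 27, 2007.
Last Tuesday of April 2007: April 24, 2007.
Last Tuesday of May 2007: May 29, 2007.

May 29, 2007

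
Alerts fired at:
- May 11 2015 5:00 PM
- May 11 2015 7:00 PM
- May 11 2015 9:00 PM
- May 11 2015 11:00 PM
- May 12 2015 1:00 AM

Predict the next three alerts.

Gaps: 2, 2, 2, 2 hours — each event is 2 hours after the previous one.
May 12 2015 1:00 AM + 2 h = May 12 2015 3:00 AM.
May 12 2015 3:00 AM + 2 h = May 12 2015 5:00 AM.
May 12 2015 5:00 AM + 2 h = May 12 2015 7:00 AM.

May 12 2015 3:00 AM, May 12 2015 5:00 AM, May 12 2015 7:00 AM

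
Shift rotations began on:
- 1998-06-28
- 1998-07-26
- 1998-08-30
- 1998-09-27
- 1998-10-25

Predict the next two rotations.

1998-11-29, 1998-12-27

All Sundays; the gaps (28, 35, 28, 28) vary with month length.
This is the last Sunday of each month.
Last Sunday of November 1998: 1998-11-29.
Last Sunday of December 1998: 1998-12-27.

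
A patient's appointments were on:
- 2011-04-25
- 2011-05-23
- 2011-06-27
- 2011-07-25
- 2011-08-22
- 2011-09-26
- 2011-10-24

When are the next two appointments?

2011-11-28, 2011-12-26

These are Mondays at 28- or 35-day spacing (28, 35, 28, 28, 35, 28).
The pattern: 4th Monday of the month.
4th Monday of November 2011: 2011-11-28.
4th Monday of December 2011: 2011-12-26.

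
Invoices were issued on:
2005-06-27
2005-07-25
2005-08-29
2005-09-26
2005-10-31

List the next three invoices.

2005-11-28, 2005-12-26, 2006-01-30

All Mondays; the gaps (28, 35, 28, 35) vary with month length.
This is the last Monday of each month.
Last Monday of November 2005: 2005-11-28.
December 2005 ends with Monday 2005-12-26.
Last Monday of January 2006: 2006-01-30.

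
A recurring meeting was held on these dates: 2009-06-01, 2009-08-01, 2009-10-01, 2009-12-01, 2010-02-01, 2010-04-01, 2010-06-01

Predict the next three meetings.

The day-of-month is always 1 (61, 61, 61, 62, 59, 61 days between events).
So this recurs on the 1st of every 2 months.
Next: August 2010 → 2010-08-01.
Next: October 2010 → 2010-10-01.
December 2010: 2010-12-01.

2010-08-01, 2010-10-01, 2010-12-01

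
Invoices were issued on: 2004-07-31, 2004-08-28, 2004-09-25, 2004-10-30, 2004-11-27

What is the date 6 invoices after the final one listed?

2005-05-28

Every date is a Saturday; gaps 28, 28, 35, 28 days.
Each is the last Saturday of its month (at least one falls on the 29th or later, ruling out '4th Saturday').
December 2004 ends with Saturday 2004-12-25.
Last Saturday of January 2005: 2005-01-29.
Last Saturday of February 2005: 2005-02-26.
Last Saturday of March 2005: 2005-03-26.
April 2005 ends with Saturday 2005-04-30.
May 2005 ends with Saturday 2005-05-28.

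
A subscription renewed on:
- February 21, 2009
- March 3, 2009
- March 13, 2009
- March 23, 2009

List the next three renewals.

April 2, 2009; April 12, 2009; April 22, 2009

Every event comes 10 days after the last (10, 10, 10).
March 23, 2009 + 10 days = April 2, 2009.
April 2, 2009 + 10 days = April 12, 2009.
April 12, 2009 + 10 days = April 22, 2009.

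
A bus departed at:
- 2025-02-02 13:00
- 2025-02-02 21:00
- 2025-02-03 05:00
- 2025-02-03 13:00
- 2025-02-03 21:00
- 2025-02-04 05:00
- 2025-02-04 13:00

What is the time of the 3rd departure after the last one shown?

2025-02-05 13:00

Spacing: 8, 8, 8, 8, 8, 8 h — constant 8 h.
2025-02-04 13:00 + 8 h = 2025-02-04 21:00.
2025-02-04 21:00 + 8 h = 2025-02-05 05:00.
2025-02-05 05:00 + 8 h = 2025-02-05 13:00.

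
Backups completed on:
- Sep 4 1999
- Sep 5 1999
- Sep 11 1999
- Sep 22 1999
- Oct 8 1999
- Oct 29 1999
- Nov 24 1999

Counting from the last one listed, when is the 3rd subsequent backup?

Mar 11 2000

The spacing grows by 5 each time: 1, 6, 11, 16, 21, 26 days.
Next gap: 31 days. Nov 24 1999 + 31 days = Dec 25 1999.
Next gap: 36 days. Dec 25 1999 + 36 days = Jan 30 2000.
Next gap: 41 days. Jan 30 2000 + 41 days = Mar 11 2000.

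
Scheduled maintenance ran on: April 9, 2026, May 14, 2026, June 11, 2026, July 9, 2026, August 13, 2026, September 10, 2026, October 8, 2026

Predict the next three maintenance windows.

November 12, 2026; December 10, 2026; January 14, 2027

These are Thursdays at 28- or 35-day spacing (35, 28, 28, 35, 28, 28).
The pattern: 2nd Thursday of the month.
November 2026 — 2nd Thursday is November 12, 2026.
December 2026 — 2nd Thursday is December 10, 2026.
January 2027 — 2nd Thursday is January 14, 2027.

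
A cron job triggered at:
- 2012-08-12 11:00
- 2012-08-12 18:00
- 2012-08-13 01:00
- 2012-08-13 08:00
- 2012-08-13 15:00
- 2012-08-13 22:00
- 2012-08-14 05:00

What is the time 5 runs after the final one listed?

2012-08-15 16:00

Spacing: 7, 7, 7, 7, 7, 7 h — constant 7 h.
2012-08-14 05:00 + 7 h = 2012-08-14 12:00.
2012-08-14 12:00 + 7 h = 2012-08-14 19:00.
2012-08-14 19:00 + 7 h = 2012-08-15 02:00.
2012-08-15 02:00 + 7 h = 2012-08-15 09:00.
2012-08-15 09:00 + 7 h = 2012-08-15 16:00.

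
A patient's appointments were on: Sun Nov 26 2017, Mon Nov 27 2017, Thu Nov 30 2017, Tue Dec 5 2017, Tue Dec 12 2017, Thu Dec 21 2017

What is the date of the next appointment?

The spacing grows by 2 each time: 1, 3, 5, 7, 9 days.
Next gap: 11 days. Thu Dec 21 2017 + 11 days = Mon Jan 1 2018.

Mon Jan 1 2018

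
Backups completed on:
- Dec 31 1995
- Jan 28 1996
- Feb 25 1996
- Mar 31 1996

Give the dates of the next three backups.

Apr 28 1996, May 26 1996, Jun 30 1996

All Sundays; the gaps (28, 28, 35) vary with month length.
This is the last Sunday of each month.
Last Sunday of April 1996: Apr 28 1996.
Last Sunday of May 1996: May 26 1996.
Last Sunday of June 1996: Jun 30 1996.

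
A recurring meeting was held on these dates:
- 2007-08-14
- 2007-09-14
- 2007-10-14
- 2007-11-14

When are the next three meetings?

2007-12-14, 2008-01-14, 2008-02-14

Gaps: 31, 30, 31 days — not constant. Every event is on the 14th of the month.
Pattern: the 14th of each month.
Next: December 2007 → 2007-12-14.
Next: January 2008 → 2008-01-14.
February 2008: 2008-02-14.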